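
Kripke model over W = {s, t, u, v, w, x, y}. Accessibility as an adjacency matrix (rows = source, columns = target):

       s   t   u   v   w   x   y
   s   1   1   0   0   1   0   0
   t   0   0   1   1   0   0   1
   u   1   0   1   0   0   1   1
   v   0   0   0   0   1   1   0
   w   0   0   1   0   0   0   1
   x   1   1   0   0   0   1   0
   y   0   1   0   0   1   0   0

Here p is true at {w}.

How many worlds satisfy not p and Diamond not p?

s: not p is T, Diamond not p is T. ✓
t: not p is T, Diamond not p is T. ✓
u: not p is T, Diamond not p is T. ✓
v: not p is T, Diamond not p is T. ✓
w: not p is F, Diamond not p is T. ✗
x: not p is T, Diamond not p is T. ✓
y: not p is T, Diamond not p is T. ✓
Satisfying worlds: {s, t, u, v, x, y}.

6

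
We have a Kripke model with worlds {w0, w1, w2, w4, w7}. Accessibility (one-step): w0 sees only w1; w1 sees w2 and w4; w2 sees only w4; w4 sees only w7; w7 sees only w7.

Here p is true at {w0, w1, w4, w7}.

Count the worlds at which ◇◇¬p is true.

1

w0: successors {w1}; ◇¬p there: w1:T. ✓
w1: successors {w2, w4}; ◇¬p there: w2:F, w4:F. ✗
w2: successors {w4}; ◇¬p there: w4:F. ✗
w4: successors {w7}; ◇¬p there: w7:F. ✗
w7: successors {w7}; ◇¬p there: w7:F. ✗
Satisfying worlds: {w0}.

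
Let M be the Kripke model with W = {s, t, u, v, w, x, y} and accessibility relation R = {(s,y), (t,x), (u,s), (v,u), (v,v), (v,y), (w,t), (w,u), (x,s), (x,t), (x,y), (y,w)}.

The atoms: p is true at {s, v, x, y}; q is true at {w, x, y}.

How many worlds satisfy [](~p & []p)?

s: successors {y}; ~p & []p there: y:F. ✗
t: successors {x}; ~p & []p there: x:F. ✗
u: successors {s}; ~p & []p there: s:F. ✗
v: successors {u, v, y}; ~p & []p there: u:T, v:F, y:F. ✗
w: successors {t, u}; ~p & []p there: t:T, u:T. ✓
x: successors {s, t, y}; ~p & []p there: s:F, t:T, y:F. ✗
y: successors {w}; ~p & []p there: w:F. ✗
Satisfying worlds: {w}.

1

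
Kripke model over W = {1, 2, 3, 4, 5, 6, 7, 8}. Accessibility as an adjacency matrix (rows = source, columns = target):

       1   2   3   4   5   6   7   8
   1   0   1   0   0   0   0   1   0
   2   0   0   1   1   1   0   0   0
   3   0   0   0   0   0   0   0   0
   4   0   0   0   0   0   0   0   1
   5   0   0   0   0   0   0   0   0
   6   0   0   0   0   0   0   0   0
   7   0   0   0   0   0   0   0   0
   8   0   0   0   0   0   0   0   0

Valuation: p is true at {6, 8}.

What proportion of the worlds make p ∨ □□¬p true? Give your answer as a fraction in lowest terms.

1: p is F, □□¬p is T. ✓
2: p is F, □□¬p is F. ✗
3: p is F, □□¬p is T. ✓
4: p is F, □□¬p is T. ✓
5: p is F, □□¬p is T. ✓
6: p is T, □□¬p is T. ✓
7: p is F, □□¬p is T. ✓
8: p is T, □□¬p is T. ✓
That's 7 of 8 worlds, so 7/8.

7/8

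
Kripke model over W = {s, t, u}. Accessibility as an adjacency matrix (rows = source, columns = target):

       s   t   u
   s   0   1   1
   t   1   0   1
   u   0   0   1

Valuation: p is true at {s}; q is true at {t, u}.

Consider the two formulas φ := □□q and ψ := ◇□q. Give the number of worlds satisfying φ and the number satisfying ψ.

2 and 3

For □□q:
s: successors {t, u}; □q there: t:F, u:T. ✗
t: successors {s, u}; □q there: s:T, u:T. ✓
u: successors {u}; □q there: u:T. ✓
— 2 worlds.
For ◇□q:
s: successors {t, u}; □q there: t:F, u:T. ✓
t: successors {s, u}; □q there: s:T, u:T. ✓
u: successors {u}; □q there: u:T. ✓
— 3 worlds.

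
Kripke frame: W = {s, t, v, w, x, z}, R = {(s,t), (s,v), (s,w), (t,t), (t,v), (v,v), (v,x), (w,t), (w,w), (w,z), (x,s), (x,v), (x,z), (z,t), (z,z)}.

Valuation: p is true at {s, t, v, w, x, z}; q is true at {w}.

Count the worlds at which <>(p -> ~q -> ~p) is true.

s: successors {t, v, w}; p -> ~q -> ~p there: t:F, v:F, w:T. ✓
t: successors {t, v}; p -> ~q -> ~p there: t:F, v:F. ✗
v: successors {v, x}; p -> ~q -> ~p there: v:F, x:F. ✗
w: successors {t, w, z}; p -> ~q -> ~p there: t:F, w:T, z:F. ✓
x: successors {s, v, z}; p -> ~q -> ~p there: s:F, v:F, z:F. ✗
z: successors {t, z}; p -> ~q -> ~p there: t:F, z:F. ✗
Satisfying worlds: {s, w}.

2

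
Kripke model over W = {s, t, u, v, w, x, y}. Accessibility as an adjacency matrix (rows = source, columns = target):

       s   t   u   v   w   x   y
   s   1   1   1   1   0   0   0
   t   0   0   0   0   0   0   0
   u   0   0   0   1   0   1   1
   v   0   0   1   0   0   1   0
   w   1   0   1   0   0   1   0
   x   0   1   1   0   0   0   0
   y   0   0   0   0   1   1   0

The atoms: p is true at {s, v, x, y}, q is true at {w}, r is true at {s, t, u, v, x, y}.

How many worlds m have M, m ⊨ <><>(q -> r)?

6

s: successors {s, t, u, v}; <>(q -> r) there: s:T, t:F, u:T, v:T. ✓
t: no successors, so <><>(q -> r) fails. ✗
u: successors {v, x, y}; <>(q -> r) there: v:T, x:T, y:T. ✓
v: successors {u, x}; <>(q -> r) there: u:T, x:T. ✓
w: successors {s, u, x}; <>(q -> r) there: s:T, u:T, x:T. ✓
x: successors {t, u}; <>(q -> r) there: t:F, u:T. ✓
y: successors {w, x}; <>(q -> r) there: w:T, x:T. ✓
Satisfying worlds: {s, u, v, w, x, y}.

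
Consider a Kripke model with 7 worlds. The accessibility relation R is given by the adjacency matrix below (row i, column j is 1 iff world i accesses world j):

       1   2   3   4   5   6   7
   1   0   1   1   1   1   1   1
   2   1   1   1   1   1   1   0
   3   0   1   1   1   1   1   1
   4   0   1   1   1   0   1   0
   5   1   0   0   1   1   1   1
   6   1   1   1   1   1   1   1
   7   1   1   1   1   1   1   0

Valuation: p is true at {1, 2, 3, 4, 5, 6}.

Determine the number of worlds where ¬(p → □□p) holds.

6

1: p → □□p is F. ✓
2: p → □□p is F. ✓
3: p → □□p is F. ✓
4: p → □□p is F. ✓
5: p → □□p is F. ✓
6: p → □□p is F. ✓
7: p → □□p is T. ✗
Satisfying worlds: {1, 2, 3, 4, 5, 6}.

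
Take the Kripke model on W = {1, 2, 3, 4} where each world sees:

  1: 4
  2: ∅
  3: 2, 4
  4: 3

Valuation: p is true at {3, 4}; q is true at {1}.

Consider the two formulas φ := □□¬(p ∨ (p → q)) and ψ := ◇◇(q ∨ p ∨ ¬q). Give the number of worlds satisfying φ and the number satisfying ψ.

For □□¬(p ∨ (p → q)):
1: successors {4}; □¬(p ∨ (p → q)) there: 4:F. ✗
2: no successors, so □□¬(p ∨ (p → q)) holds vacuously. ✓
3: successors {2, 4}; □¬(p ∨ (p → q)) there: 2:T, 4:F. ✗
4: successors {3}; □¬(p ∨ (p → q)) there: 3:F. ✗
— 1 world.
For ◇◇(q ∨ p ∨ ¬q):
1: successors {4}; ◇(q ∨ p ∨ ¬q) there: 4:T. ✓
2: no successors, so ◇◇(q ∨ p ∨ ¬q) fails. ✗
3: successors {2, 4}; ◇(q ∨ p ∨ ¬q) there: 2:F, 4:T. ✓
4: successors {3}; ◇(q ∨ p ∨ ¬q) there: 3:T. ✓
— 3 worlds.

1 and 3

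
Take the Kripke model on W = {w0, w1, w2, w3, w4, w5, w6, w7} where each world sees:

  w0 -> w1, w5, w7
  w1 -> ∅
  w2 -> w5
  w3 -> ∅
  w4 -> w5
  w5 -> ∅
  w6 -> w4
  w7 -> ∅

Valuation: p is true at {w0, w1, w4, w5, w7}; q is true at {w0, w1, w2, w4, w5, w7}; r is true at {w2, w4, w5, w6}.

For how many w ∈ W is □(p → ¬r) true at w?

4

w0: successors {w1, w5, w7}; p → ¬r there: w1:T, w5:F, w7:T. ✗
w1: no successors, so □(p → ¬r) holds vacuously. ✓
w2: successors {w5}; p → ¬r there: w5:F. ✗
w3: no successors, so □(p → ¬r) holds vacuously. ✓
w4: successors {w5}; p → ¬r there: w5:F. ✗
w5: no successors, so □(p → ¬r) holds vacuously. ✓
w6: successors {w4}; p → ¬r there: w4:F. ✗
w7: no successors, so □(p → ¬r) holds vacuously. ✓
Satisfying worlds: {w1, w3, w5, w7}.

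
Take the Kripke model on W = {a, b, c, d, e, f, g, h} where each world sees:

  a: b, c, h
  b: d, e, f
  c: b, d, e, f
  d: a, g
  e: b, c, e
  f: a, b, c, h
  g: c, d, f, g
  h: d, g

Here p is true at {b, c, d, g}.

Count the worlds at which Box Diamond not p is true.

a: successors {b, c, h}; Diamond not p there: b:T, c:T, h:F. ✗
b: successors {d, e, f}; Diamond not p there: d:T, e:T, f:T. ✓
c: successors {b, d, e, f}; Diamond not p there: b:T, d:T, e:T, f:T. ✓
d: successors {a, g}; Diamond not p there: a:T, g:T. ✓
e: successors {b, c, e}; Diamond not p there: b:T, c:T, e:T. ✓
f: successors {a, b, c, h}; Diamond not p there: a:T, b:T, c:T, h:F. ✗
g: successors {c, d, f, g}; Diamond not p there: c:T, d:T, f:T, g:T. ✓
h: successors {d, g}; Diamond not p there: d:T, g:T. ✓
Satisfying worlds: {b, c, d, e, g, h}.

6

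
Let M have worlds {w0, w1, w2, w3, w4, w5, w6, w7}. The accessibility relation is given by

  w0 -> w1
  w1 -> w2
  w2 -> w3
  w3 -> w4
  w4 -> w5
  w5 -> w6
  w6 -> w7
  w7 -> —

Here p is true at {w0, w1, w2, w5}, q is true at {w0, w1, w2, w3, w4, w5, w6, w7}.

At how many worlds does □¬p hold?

w0: successors {w1}; ¬p there: w1:F. ✗
w1: successors {w2}; ¬p there: w2:F. ✗
w2: successors {w3}; ¬p there: w3:T. ✓
w3: successors {w4}; ¬p there: w4:T. ✓
w4: successors {w5}; ¬p there: w5:F. ✗
w5: successors {w6}; ¬p there: w6:T. ✓
w6: successors {w7}; ¬p there: w7:T. ✓
w7: no successors, so □¬p holds vacuously. ✓
Satisfying worlds: {w2, w3, w5, w6, w7}.

5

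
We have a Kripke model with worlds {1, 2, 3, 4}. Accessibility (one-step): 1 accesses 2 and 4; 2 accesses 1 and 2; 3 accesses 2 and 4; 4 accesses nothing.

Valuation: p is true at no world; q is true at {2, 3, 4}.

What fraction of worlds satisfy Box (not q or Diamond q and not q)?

1: successors {2, 4}; not q or Diamond q and not q there: 2:F, 4:F. ✗
2: successors {1, 2}; not q or Diamond q and not q there: 1:T, 2:F. ✗
3: successors {2, 4}; not q or Diamond q and not q there: 2:F, 4:F. ✗
4: no successors, so Box (not q or Diamond q and not q) holds vacuously. ✓
That's 1 of 4 worlds, so 1/4.

1/4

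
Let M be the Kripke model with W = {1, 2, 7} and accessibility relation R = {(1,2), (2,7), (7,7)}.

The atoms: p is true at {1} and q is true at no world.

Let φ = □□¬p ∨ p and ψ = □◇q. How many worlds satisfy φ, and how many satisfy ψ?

3 and 0

For □□¬p ∨ p:
1: □□¬p is T, p is T. ✓
2: □□¬p is T, p is F. ✓
7: □□¬p is T, p is F. ✓
— 3 worlds.
For □◇q:
1: successors {2}; ◇q there: 2:F. ✗
2: successors {7}; ◇q there: 7:F. ✗
7: successors {7}; ◇q there: 7:F. ✗
— 0 worlds.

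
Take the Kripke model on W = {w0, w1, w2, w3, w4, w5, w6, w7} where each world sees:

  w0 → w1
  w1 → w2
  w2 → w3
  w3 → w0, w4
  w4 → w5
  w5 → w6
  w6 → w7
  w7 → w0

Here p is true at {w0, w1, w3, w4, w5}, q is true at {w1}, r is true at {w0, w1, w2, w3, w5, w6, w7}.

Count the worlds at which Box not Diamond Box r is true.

1

w0: successors {w1}; not Diamond Box r there: w1:F. ✗
w1: successors {w2}; not Diamond Box r there: w2:T. ✓
w2: successors {w3}; not Diamond Box r there: w3:F. ✗
w3: successors {w0, w4}; not Diamond Box r there: w0:F, w4:F. ✗
w4: successors {w5}; not Diamond Box r there: w5:F. ✗
w5: successors {w6}; not Diamond Box r there: w6:F. ✗
w6: successors {w7}; not Diamond Box r there: w7:F. ✗
w7: successors {w0}; not Diamond Box r there: w0:F. ✗
Satisfying worlds: {w1}.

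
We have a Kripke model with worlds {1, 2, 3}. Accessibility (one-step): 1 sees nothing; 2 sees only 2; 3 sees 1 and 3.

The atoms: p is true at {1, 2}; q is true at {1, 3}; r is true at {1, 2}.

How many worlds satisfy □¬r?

1

1: no successors, so □¬r holds vacuously. ✓
2: successors {2}; ¬r there: 2:F. ✗
3: successors {1, 3}; ¬r there: 1:F, 3:T. ✗
Satisfying worlds: {1}.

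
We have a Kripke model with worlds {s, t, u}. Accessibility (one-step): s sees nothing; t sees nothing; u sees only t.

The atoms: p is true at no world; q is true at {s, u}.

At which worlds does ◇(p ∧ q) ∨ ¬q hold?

s: ◇(p ∧ q) is F, ¬q is F. ✗
t: ◇(p ∧ q) is F, ¬q is T. ✓
u: ◇(p ∧ q) is F, ¬q is F. ✗

{t}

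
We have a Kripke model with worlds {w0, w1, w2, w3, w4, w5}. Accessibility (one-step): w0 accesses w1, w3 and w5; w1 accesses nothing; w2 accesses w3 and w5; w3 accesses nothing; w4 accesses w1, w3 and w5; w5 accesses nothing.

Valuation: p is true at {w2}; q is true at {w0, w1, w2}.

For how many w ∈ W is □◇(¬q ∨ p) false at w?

w0: successors {w1, w3, w5}; ◇(¬q ∨ p) there: w1:F, w3:F, w5:F. ✗
w1: no successors, so □◇(¬q ∨ p) holds vacuously. ✓
w2: successors {w3, w5}; ◇(¬q ∨ p) there: w3:F, w5:F. ✗
w3: no successors, so □◇(¬q ∨ p) holds vacuously. ✓
w4: successors {w1, w3, w5}; ◇(¬q ∨ p) there: w1:F, w3:F, w5:F. ✗
w5: no successors, so □◇(¬q ∨ p) holds vacuously. ✓
Satisfying worlds: {w1, w3, w5}.
So □◇(¬q ∨ p) fails at the other 3 worlds.

3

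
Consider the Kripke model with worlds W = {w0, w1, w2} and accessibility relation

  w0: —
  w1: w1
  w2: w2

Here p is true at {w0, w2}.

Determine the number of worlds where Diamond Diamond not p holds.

w0: no successors, so Diamond Diamond not p fails. ✗
w1: successors {w1}; Diamond not p there: w1:T. ✓
w2: successors {w2}; Diamond not p there: w2:F. ✗
Satisfying worlds: {w1}.

1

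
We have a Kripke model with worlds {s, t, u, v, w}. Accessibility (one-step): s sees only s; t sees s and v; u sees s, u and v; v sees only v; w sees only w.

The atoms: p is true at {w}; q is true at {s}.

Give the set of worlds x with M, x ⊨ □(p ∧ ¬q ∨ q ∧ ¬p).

{s, w}

s: successors {s}; p ∧ ¬q ∨ q ∧ ¬p there: s:T. ✓
t: successors {s, v}; p ∧ ¬q ∨ q ∧ ¬p there: s:T, v:F. ✗
u: successors {s, u, v}; p ∧ ¬q ∨ q ∧ ¬p there: s:T, u:F, v:F. ✗
v: successors {v}; p ∧ ¬q ∨ q ∧ ¬p there: v:F. ✗
w: successors {w}; p ∧ ¬q ∨ q ∧ ¬p there: w:T. ✓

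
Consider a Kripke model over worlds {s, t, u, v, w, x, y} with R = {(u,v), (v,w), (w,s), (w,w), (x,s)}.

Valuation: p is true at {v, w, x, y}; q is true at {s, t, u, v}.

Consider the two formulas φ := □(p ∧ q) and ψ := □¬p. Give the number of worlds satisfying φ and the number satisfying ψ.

For □(p ∧ q):
s: no successors, so □(p ∧ q) holds vacuously. ✓
t: no successors, so □(p ∧ q) holds vacuously. ✓
u: successors {v}; p ∧ q there: v:T. ✓
v: successors {w}; p ∧ q there: w:F. ✗
w: successors {s, w}; p ∧ q there: s:F, w:F. ✗
x: successors {s}; p ∧ q there: s:F. ✗
y: no successors, so □(p ∧ q) holds vacuously. ✓
— 4 worlds.
For □¬p:
s: no successors, so □¬p holds vacuously. ✓
t: no successors, so □¬p holds vacuously. ✓
u: successors {v}; ¬p there: v:F. ✗
v: successors {w}; ¬p there: w:F. ✗
w: successors {s, w}; ¬p there: s:T, w:F. ✗
x: successors {s}; ¬p there: s:T. ✓
y: no successors, so □¬p holds vacuously. ✓
— 4 worlds.

4 and 4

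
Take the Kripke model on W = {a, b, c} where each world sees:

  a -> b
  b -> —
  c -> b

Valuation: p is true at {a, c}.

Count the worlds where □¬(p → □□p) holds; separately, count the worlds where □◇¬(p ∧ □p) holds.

For □¬(p → □□p):
a: successors {b}; ¬(p → □□p) there: b:F. ✗
b: no successors, so □¬(p → □□p) holds vacuously. ✓
c: successors {b}; ¬(p → □□p) there: b:F. ✗
— 1 world.
For □◇¬(p ∧ □p):
a: successors {b}; ◇¬(p ∧ □p) there: b:F. ✗
b: no successors, so □◇¬(p ∧ □p) holds vacuously. ✓
c: successors {b}; ◇¬(p ∧ □p) there: b:F. ✗
— 1 world.

1 and 1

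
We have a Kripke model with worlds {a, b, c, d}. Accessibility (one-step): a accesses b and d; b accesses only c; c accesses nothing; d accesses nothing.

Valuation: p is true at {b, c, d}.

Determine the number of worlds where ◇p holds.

2

a: successors {b, d}; p there: b:T, d:T. ✓
b: successors {c}; p there: c:T. ✓
c: no successors, so ◇p fails. ✗
d: no successors, so ◇p fails. ✗
Satisfying worlds: {a, b}.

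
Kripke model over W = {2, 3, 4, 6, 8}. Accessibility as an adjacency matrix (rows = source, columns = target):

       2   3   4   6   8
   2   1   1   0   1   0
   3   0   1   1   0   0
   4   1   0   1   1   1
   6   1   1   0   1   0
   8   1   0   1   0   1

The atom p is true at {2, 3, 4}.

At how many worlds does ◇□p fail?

2: successors {2, 3, 6}; □p there: 2:F, 3:T, 6:F. ✓
3: successors {3, 4}; □p there: 3:T, 4:F. ✓
4: successors {2, 4, 6, 8}; □p there: 2:F, 4:F, 6:F, 8:F. ✗
6: successors {2, 3, 6}; □p there: 2:F, 3:T, 6:F. ✓
8: successors {2, 4, 8}; □p there: 2:F, 4:F, 8:F. ✗
Satisfying worlds: {2, 3, 6}.
So ◇□p fails at the other 2 worlds.

2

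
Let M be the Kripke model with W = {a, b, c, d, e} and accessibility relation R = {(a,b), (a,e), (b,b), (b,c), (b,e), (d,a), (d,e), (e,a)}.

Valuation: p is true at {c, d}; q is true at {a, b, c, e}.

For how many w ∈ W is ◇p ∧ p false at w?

5

a: ◇p is F, p is F. ✗
b: ◇p is T, p is F. ✗
c: ◇p is F, p is T. ✗
d: ◇p is F, p is T. ✗
e: ◇p is F, p is F. ✗
Satisfying worlds: ∅.
So ◇p ∧ p fails at the other 5 worlds.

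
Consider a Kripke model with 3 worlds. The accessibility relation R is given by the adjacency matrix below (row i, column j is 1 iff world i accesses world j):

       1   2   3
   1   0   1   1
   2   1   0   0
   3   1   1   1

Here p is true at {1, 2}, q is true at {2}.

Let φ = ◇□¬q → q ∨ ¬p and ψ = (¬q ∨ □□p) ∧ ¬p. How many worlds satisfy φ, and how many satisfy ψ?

2 and 1

For ◇□¬q → q ∨ ¬p:
1: ◇□¬q is T, q ∨ ¬p is F. ✗
2: ◇□¬q is F, q ∨ ¬p is T. ✓
3: ◇□¬q is T, q ∨ ¬p is T. ✓
— 2 worlds.
For (¬q ∨ □□p) ∧ ¬p:
1: ¬q ∨ □□p is T, ¬p is F. ✗
2: ¬q ∨ □□p is F, ¬p is F. ✗
3: ¬q ∨ □□p is T, ¬p is T. ✓
— 1 world.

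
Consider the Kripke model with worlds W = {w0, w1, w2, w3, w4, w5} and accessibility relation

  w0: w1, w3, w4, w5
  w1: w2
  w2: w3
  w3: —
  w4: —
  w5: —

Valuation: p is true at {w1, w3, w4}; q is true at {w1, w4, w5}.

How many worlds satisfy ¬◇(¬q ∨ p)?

w0: ◇(¬q ∨ p) is T. ✗
w1: ◇(¬q ∨ p) is T. ✗
w2: ◇(¬q ∨ p) is T. ✗
w3: ◇(¬q ∨ p) is F. ✓
w4: ◇(¬q ∨ p) is F. ✓
w5: ◇(¬q ∨ p) is F. ✓
Satisfying worlds: {w3, w4, w5}.

3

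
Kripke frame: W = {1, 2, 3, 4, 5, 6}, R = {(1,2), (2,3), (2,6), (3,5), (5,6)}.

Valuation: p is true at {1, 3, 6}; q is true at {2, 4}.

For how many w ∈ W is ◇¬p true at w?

1: successors {2}; ¬p there: 2:T. ✓
2: successors {3, 6}; ¬p there: 3:F, 6:F. ✗
3: successors {5}; ¬p there: 5:T. ✓
4: no successors, so ◇¬p fails. ✗
5: successors {6}; ¬p there: 6:F. ✗
6: no successors, so ◇¬p fails. ✗
Satisfying worlds: {1, 3}.

2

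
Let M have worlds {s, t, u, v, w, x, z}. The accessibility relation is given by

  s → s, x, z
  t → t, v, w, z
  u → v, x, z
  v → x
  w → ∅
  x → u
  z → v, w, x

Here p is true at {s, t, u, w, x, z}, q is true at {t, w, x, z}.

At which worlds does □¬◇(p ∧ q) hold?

{v, w}

s: successors {s, x, z}; ¬◇(p ∧ q) there: s:F, x:T, z:F. ✗
t: successors {t, v, w, z}; ¬◇(p ∧ q) there: t:F, v:F, w:T, z:F. ✗
u: successors {v, x, z}; ¬◇(p ∧ q) there: v:F, x:T, z:F. ✗
v: successors {x}; ¬◇(p ∧ q) there: x:T. ✓
w: no successors, so □¬◇(p ∧ q) holds vacuously. ✓
x: successors {u}; ¬◇(p ∧ q) there: u:F. ✗
z: successors {v, w, x}; ¬◇(p ∧ q) there: v:F, w:T, x:T. ✗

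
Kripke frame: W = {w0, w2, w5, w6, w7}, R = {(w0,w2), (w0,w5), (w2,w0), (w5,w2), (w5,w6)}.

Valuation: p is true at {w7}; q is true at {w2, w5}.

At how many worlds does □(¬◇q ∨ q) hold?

4

w0: successors {w2, w5}; ¬◇q ∨ q there: w2:T, w5:T. ✓
w2: successors {w0}; ¬◇q ∨ q there: w0:F. ✗
w5: successors {w2, w6}; ¬◇q ∨ q there: w2:T, w6:T. ✓
w6: no successors, so □(¬◇q ∨ q) holds vacuously. ✓
w7: no successors, so □(¬◇q ∨ q) holds vacuously. ✓
Satisfying worlds: {w0, w5, w6, w7}.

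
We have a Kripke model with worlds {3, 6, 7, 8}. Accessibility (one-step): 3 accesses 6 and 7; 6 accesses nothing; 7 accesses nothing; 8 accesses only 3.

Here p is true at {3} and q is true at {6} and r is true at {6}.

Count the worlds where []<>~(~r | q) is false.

2

3: successors {6, 7}; <>~(~r | q) there: 6:F, 7:F. ✗
6: no successors, so []<>~(~r | q) holds vacuously. ✓
7: no successors, so []<>~(~r | q) holds vacuously. ✓
8: successors {3}; <>~(~r | q) there: 3:F. ✗
Satisfying worlds: {6, 7}.
So []<>~(~r | q) fails at the other 2 worlds.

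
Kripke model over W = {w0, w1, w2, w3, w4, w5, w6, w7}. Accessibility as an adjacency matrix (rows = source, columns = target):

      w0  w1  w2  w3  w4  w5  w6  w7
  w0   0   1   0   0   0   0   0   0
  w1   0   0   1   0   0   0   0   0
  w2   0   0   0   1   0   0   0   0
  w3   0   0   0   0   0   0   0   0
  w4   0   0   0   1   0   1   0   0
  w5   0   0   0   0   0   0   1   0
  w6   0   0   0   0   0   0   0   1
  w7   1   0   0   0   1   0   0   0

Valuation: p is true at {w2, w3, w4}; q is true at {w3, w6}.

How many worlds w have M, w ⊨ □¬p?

4

w0: successors {w1}; ¬p there: w1:T. ✓
w1: successors {w2}; ¬p there: w2:F. ✗
w2: successors {w3}; ¬p there: w3:F. ✗
w3: no successors, so □¬p holds vacuously. ✓
w4: successors {w3, w5}; ¬p there: w3:F, w5:T. ✗
w5: successors {w6}; ¬p there: w6:T. ✓
w6: successors {w7}; ¬p there: w7:T. ✓
w7: successors {w0, w4}; ¬p there: w0:T, w4:F. ✗
Satisfying worlds: {w0, w3, w5, w6}.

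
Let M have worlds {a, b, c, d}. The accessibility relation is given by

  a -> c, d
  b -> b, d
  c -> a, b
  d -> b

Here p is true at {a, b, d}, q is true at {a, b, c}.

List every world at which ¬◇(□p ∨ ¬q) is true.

a: ◇(□p ∨ ¬q) is T. ✗
b: ◇(□p ∨ ¬q) is T. ✗
c: ◇(□p ∨ ¬q) is T. ✗
d: ◇(□p ∨ ¬q) is T. ✗

∅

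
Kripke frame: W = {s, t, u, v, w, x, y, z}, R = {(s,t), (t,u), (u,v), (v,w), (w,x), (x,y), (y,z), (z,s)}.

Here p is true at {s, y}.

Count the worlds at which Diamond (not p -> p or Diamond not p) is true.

s: successors {t}; not p -> p or Diamond not p there: t:T. ✓
t: successors {u}; not p -> p or Diamond not p there: u:T. ✓
u: successors {v}; not p -> p or Diamond not p there: v:T. ✓
v: successors {w}; not p -> p or Diamond not p there: w:T. ✓
w: successors {x}; not p -> p or Diamond not p there: x:F. ✗
x: successors {y}; not p -> p or Diamond not p there: y:T. ✓
y: successors {z}; not p -> p or Diamond not p there: z:F. ✗
z: successors {s}; not p -> p or Diamond not p there: s:T. ✓
Satisfying worlds: {s, t, u, v, x, z}.

6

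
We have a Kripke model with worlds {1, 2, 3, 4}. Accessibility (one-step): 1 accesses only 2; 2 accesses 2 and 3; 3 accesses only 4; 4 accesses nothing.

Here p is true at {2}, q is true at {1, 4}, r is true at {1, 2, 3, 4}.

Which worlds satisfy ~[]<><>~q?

1: []<><>~q is T. ✗
2: []<><>~q is F. ✓
3: []<><>~q is F. ✓
4: []<><>~q is T. ✗

{2, 3}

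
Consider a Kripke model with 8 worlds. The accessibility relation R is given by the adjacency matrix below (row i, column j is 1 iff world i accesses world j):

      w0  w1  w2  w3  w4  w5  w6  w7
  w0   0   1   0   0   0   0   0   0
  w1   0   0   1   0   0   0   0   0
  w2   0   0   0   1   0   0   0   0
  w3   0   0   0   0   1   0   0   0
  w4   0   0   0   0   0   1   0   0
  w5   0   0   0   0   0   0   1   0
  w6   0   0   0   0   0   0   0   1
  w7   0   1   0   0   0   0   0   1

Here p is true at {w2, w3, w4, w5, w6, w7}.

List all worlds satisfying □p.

w0: successors {w1}; p there: w1:F. ✗
w1: successors {w2}; p there: w2:T. ✓
w2: successors {w3}; p there: w3:T. ✓
w3: successors {w4}; p there: w4:T. ✓
w4: successors {w5}; p there: w5:T. ✓
w5: successors {w6}; p there: w6:T. ✓
w6: successors {w7}; p there: w7:T. ✓
w7: successors {w1, w7}; p there: w1:F, w7:T. ✗

{w1, w2, w3, w4, w5, w6}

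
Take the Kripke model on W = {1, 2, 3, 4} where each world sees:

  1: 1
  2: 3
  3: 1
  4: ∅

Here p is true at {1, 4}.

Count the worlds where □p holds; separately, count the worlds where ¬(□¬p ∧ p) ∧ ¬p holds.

For □p:
1: successors {1}; p there: 1:T. ✓
2: successors {3}; p there: 3:F. ✗
3: successors {1}; p there: 1:T. ✓
4: no successors, so □p holds vacuously. ✓
— 3 worlds.
For ¬(□¬p ∧ p) ∧ ¬p:
1: ¬(□¬p ∧ p) is T, ¬p is F. ✗
2: ¬(□¬p ∧ p) is T, ¬p is T. ✓
3: ¬(□¬p ∧ p) is T, ¬p is T. ✓
4: ¬(□¬p ∧ p) is F, ¬p is F. ✗
— 2 worlds.

3 and 2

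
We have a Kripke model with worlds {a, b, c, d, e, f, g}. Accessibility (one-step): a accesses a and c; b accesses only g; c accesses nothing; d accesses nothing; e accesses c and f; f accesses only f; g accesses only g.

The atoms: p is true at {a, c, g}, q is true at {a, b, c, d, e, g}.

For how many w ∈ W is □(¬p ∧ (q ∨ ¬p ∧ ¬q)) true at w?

a: successors {a, c}; ¬p ∧ (q ∨ ¬p ∧ ¬q) there: a:F, c:F. ✗
b: successors {g}; ¬p ∧ (q ∨ ¬p ∧ ¬q) there: g:F. ✗
c: no successors, so □(¬p ∧ (q ∨ ¬p ∧ ¬q)) holds vacuously. ✓
d: no successors, so □(¬p ∧ (q ∨ ¬p ∧ ¬q)) holds vacuously. ✓
e: successors {c, f}; ¬p ∧ (q ∨ ¬p ∧ ¬q) there: c:F, f:T. ✗
f: successors {f}; ¬p ∧ (q ∨ ¬p ∧ ¬q) there: f:T. ✓
g: successors {g}; ¬p ∧ (q ∨ ¬p ∧ ¬q) there: g:F. ✗
Satisfying worlds: {c, d, f}.

3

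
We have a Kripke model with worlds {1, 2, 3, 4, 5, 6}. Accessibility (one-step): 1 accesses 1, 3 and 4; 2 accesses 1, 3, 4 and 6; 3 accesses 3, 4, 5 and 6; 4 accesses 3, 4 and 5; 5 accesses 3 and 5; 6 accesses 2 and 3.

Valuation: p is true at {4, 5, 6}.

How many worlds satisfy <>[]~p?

1: successors {1, 3, 4}; []~p there: 1:F, 3:F, 4:F. ✗
2: successors {1, 3, 4, 6}; []~p there: 1:F, 3:F, 4:F, 6:T. ✓
3: successors {3, 4, 5, 6}; []~p there: 3:F, 4:F, 5:F, 6:T. ✓
4: successors {3, 4, 5}; []~p there: 3:F, 4:F, 5:F. ✗
5: successors {3, 5}; []~p there: 3:F, 5:F. ✗
6: successors {2, 3}; []~p there: 2:F, 3:F. ✗
Satisfying worlds: {2, 3}.

2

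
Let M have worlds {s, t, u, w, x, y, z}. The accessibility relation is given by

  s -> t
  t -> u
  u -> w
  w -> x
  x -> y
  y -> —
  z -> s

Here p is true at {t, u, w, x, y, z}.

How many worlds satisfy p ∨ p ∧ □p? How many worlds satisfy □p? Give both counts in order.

6 and 6

For p ∨ p ∧ □p:
s: p is F, p ∧ □p is F. ✗
t: p is T, p ∧ □p is T. ✓
u: p is T, p ∧ □p is T. ✓
w: p is T, p ∧ □p is T. ✓
x: p is T, p ∧ □p is T. ✓
y: p is T, p ∧ □p is T. ✓
z: p is T, p ∧ □p is F. ✓
— 6 worlds.
For □p:
s: successors {t}; p there: t:T. ✓
t: successors {u}; p there: u:T. ✓
u: successors {w}; p there: w:T. ✓
w: successors {x}; p there: x:T. ✓
x: successors {y}; p there: y:T. ✓
y: no successors, so □p holds vacuously. ✓
z: successors {s}; p there: s:F. ✗
— 6 worlds.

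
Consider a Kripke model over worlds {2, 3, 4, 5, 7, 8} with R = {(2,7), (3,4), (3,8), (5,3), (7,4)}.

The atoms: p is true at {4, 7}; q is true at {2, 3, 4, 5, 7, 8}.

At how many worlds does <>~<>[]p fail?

4

2: successors {7}; ~<>[]p there: 7:F. ✗
3: successors {4, 8}; ~<>[]p there: 4:T, 8:T. ✓
4: no successors, so <>~<>[]p fails. ✗
5: successors {3}; ~<>[]p there: 3:F. ✗
7: successors {4}; ~<>[]p there: 4:T. ✓
8: no successors, so <>~<>[]p fails. ✗
Satisfying worlds: {3, 7}.
So <>~<>[]p fails at the other 4 worlds.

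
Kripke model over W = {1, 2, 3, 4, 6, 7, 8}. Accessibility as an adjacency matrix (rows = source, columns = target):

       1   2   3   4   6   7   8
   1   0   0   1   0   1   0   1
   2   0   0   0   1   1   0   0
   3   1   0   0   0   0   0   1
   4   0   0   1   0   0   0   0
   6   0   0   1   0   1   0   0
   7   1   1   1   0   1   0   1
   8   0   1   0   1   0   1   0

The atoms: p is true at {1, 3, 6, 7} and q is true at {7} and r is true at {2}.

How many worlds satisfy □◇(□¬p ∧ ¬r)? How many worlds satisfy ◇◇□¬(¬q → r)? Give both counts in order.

For □◇(□¬p ∧ ¬r):
1: successors {3, 6, 8}; ◇(□¬p ∧ ¬r) there: 3:F, 6:F, 8:F. ✗
2: successors {4, 6}; ◇(□¬p ∧ ¬r) there: 4:F, 6:F. ✗
3: successors {1, 8}; ◇(□¬p ∧ ¬r) there: 1:F, 8:F. ✗
4: successors {3}; ◇(□¬p ∧ ¬r) there: 3:F. ✗
6: successors {3, 6}; ◇(□¬p ∧ ¬r) there: 3:F, 6:F. ✗
7: successors {1, 2, 3, 6, 8}; ◇(□¬p ∧ ¬r) there: 1:F, 2:F, 3:F, 6:F, 8:F. ✗
8: successors {2, 4, 7}; ◇(□¬p ∧ ¬r) there: 2:F, 4:F, 7:F. ✗
— 0 worlds.
For ◇◇□¬(¬q → r):
1: successors {3, 6, 8}; ◇□¬(¬q → r) there: 3:T, 6:T, 8:T. ✓
2: successors {4, 6}; ◇□¬(¬q → r) there: 4:T, 6:T. ✓
3: successors {1, 8}; ◇□¬(¬q → r) there: 1:T, 8:T. ✓
4: successors {3}; ◇□¬(¬q → r) there: 3:T. ✓
6: successors {3, 6}; ◇□¬(¬q → r) there: 3:T, 6:T. ✓
7: successors {1, 2, 3, 6, 8}; ◇□¬(¬q → r) there: 1:T, 2:T, 3:T, 6:T, 8:T. ✓
8: successors {2, 4, 7}; ◇□¬(¬q → r) there: 2:T, 4:T, 7:T. ✓
— 7 worlds.

0 and 7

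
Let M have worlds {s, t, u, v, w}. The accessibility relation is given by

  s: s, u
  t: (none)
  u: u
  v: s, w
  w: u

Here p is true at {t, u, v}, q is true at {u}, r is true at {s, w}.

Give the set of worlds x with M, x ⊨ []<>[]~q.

{t}

s: successors {s, u}; <>[]~q there: s:F, u:F. ✗
t: no successors, so []<>[]~q holds vacuously. ✓
u: successors {u}; <>[]~q there: u:F. ✗
v: successors {s, w}; <>[]~q there: s:F, w:F. ✗
w: successors {u}; <>[]~q there: u:F. ✗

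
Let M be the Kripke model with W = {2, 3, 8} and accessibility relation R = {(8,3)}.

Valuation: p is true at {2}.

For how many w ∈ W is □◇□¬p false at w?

2: no successors, so □◇□¬p holds vacuously. ✓
3: no successors, so □◇□¬p holds vacuously. ✓
8: successors {3}; ◇□¬p there: 3:F. ✗
Satisfying worlds: {2, 3}.
So □◇□¬p fails at the other 1 world.

1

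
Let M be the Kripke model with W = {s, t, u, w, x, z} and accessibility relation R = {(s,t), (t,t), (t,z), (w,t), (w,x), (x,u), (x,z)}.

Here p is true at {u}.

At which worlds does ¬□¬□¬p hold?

{s, t, w, x}

s: □¬□¬p is F. ✓
t: □¬□¬p is F. ✓
u: □¬□¬p is T. ✗
w: □¬□¬p is F. ✓
x: □¬□¬p is F. ✓
z: □¬□¬p is T. ✗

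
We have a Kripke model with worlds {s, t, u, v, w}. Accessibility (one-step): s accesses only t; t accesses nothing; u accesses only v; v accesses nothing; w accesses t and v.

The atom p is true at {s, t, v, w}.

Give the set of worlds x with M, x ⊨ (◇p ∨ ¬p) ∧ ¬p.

s: ◇p ∨ ¬p is T, ¬p is F. ✗
t: ◇p ∨ ¬p is F, ¬p is F. ✗
u: ◇p ∨ ¬p is T, ¬p is T. ✓
v: ◇p ∨ ¬p is F, ¬p is F. ✗
w: ◇p ∨ ¬p is T, ¬p is F. ✗

{u}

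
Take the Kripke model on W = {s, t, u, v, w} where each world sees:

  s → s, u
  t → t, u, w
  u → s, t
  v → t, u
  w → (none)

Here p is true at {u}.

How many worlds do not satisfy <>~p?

1

s: successors {s, u}; ~p there: s:T, u:F. ✓
t: successors {t, u, w}; ~p there: t:T, u:F, w:T. ✓
u: successors {s, t}; ~p there: s:T, t:T. ✓
v: successors {t, u}; ~p there: t:T, u:F. ✓
w: no successors, so <>~p fails. ✗
Satisfying worlds: {s, t, u, v}.
So <>~p fails at the other 1 world.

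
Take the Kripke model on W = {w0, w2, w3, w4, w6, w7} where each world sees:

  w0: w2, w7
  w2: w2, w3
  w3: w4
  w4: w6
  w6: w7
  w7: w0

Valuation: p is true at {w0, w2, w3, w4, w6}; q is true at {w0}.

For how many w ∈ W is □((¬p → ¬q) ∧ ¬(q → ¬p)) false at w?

w0: successors {w2, w7}; (¬p → ¬q) ∧ ¬(q → ¬p) there: w2:F, w7:F. ✗
w2: successors {w2, w3}; (¬p → ¬q) ∧ ¬(q → ¬p) there: w2:F, w3:F. ✗
w3: successors {w4}; (¬p → ¬q) ∧ ¬(q → ¬p) there: w4:F. ✗
w4: successors {w6}; (¬p → ¬q) ∧ ¬(q → ¬p) there: w6:F. ✗
w6: successors {w7}; (¬p → ¬q) ∧ ¬(q → ¬p) there: w7:F. ✗
w7: successors {w0}; (¬p → ¬q) ∧ ¬(q → ¬p) there: w0:T. ✓
Satisfying worlds: {w7}.
So □((¬p → ¬q) ∧ ¬(q → ¬p)) fails at the other 5 worlds.

5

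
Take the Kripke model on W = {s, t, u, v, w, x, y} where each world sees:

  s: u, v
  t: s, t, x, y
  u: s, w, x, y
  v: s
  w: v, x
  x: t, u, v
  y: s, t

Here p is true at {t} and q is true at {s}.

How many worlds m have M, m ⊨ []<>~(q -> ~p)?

s: successors {u, v}; <>~(q -> ~p) there: u:F, v:F. ✗
t: successors {s, t, x, y}; <>~(q -> ~p) there: s:F, t:F, x:F, y:F. ✗
u: successors {s, w, x, y}; <>~(q -> ~p) there: s:F, w:F, x:F, y:F. ✗
v: successors {s}; <>~(q -> ~p) there: s:F. ✗
w: successors {v, x}; <>~(q -> ~p) there: v:F, x:F. ✗
x: successors {t, u, v}; <>~(q -> ~p) there: t:F, u:F, v:F. ✗
y: successors {s, t}; <>~(q -> ~p) there: s:F, t:F. ✗
Satisfying worlds: ∅.

0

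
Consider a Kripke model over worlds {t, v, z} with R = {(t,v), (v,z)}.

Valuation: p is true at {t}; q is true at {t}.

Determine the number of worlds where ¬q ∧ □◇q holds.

t: ¬q is F, □◇q is F. ✗
v: ¬q is T, □◇q is F. ✗
z: ¬q is T, □◇q is T. ✓
Satisfying worlds: {z}.

1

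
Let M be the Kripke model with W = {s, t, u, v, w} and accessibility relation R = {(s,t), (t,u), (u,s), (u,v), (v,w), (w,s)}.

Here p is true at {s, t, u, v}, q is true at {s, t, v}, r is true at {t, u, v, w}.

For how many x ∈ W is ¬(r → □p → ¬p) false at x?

3

s: r → □p → ¬p is T. ✗
t: r → □p → ¬p is F. ✓
u: r → □p → ¬p is F. ✓
v: r → □p → ¬p is T. ✗
w: r → □p → ¬p is T. ✗
Satisfying worlds: {t, u}.
So ¬(r → □p → ¬p) fails at the other 3 worlds.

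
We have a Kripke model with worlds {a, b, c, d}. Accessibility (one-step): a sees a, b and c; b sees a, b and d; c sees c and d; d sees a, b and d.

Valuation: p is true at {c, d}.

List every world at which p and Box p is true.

{c}

a: p is F, Box p is F. ✗
b: p is F, Box p is F. ✗
c: p is T, Box p is T. ✓
d: p is T, Box p is F. ✗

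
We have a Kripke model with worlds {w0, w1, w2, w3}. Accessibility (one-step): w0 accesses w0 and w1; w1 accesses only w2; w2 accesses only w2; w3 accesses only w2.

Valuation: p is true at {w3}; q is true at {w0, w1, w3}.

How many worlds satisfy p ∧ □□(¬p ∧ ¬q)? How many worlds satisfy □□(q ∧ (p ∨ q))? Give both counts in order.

For p ∧ □□(¬p ∧ ¬q):
w0: p is F, □□(¬p ∧ ¬q) is F. ✗
w1: p is F, □□(¬p ∧ ¬q) is T. ✗
w2: p is F, □□(¬p ∧ ¬q) is T. ✗
w3: p is T, □□(¬p ∧ ¬q) is T. ✓
— 1 world.
For □□(q ∧ (p ∨ q)):
w0: successors {w0, w1}; □(q ∧ (p ∨ q)) there: w0:T, w1:F. ✗
w1: successors {w2}; □(q ∧ (p ∨ q)) there: w2:F. ✗
w2: successors {w2}; □(q ∧ (p ∨ q)) there: w2:F. ✗
w3: successors {w2}; □(q ∧ (p ∨ q)) there: w2:F. ✗
— 0 worlds.

1 and 0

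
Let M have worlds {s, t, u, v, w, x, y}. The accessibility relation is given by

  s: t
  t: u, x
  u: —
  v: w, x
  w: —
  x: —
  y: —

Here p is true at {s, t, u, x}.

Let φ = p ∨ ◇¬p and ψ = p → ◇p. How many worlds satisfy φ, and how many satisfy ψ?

5 and 5

For p ∨ ◇¬p:
s: p is T, ◇¬p is F. ✓
t: p is T, ◇¬p is F. ✓
u: p is T, ◇¬p is F. ✓
v: p is F, ◇¬p is T. ✓
w: p is F, ◇¬p is F. ✗
x: p is T, ◇¬p is F. ✓
y: p is F, ◇¬p is F. ✗
— 5 worlds.
For p → ◇p:
s: p is T, ◇p is T. ✓
t: p is T, ◇p is T. ✓
u: p is T, ◇p is F. ✗
v: p is F, ◇p is T. ✓
w: p is F, ◇p is F. ✓
x: p is T, ◇p is F. ✗
y: p is F, ◇p is F. ✓
— 5 worlds.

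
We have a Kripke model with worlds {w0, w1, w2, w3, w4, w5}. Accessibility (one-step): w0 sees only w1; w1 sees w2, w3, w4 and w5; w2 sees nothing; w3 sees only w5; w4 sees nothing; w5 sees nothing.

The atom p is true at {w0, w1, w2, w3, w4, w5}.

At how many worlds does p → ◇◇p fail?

w0: p is T, ◇◇p is T. ✓
w1: p is T, ◇◇p is T. ✓
w2: p is T, ◇◇p is F. ✗
w3: p is T, ◇◇p is F. ✗
w4: p is T, ◇◇p is F. ✗
w5: p is T, ◇◇p is F. ✗
Satisfying worlds: {w0, w1}.
So p → ◇◇p fails at the other 4 worlds.

4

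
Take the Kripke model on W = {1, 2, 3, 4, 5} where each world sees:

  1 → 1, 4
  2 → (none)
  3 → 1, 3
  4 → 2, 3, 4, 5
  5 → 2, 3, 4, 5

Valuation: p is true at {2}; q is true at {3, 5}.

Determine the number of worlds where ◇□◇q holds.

1: successors {1, 4}; □◇q there: 1:F, 4:F. ✗
2: no successors, so ◇□◇q fails. ✗
3: successors {1, 3}; □◇q there: 1:F, 3:F. ✗
4: successors {2, 3, 4, 5}; □◇q there: 2:T, 3:F, 4:F, 5:F. ✓
5: successors {2, 3, 4, 5}; □◇q there: 2:T, 3:F, 4:F, 5:F. ✓
Satisfying worlds: {4, 5}.

2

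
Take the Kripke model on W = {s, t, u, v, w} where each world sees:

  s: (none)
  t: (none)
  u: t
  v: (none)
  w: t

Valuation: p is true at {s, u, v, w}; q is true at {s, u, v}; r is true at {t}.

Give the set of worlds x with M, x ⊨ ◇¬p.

s: no successors, so ◇¬p fails. ✗
t: no successors, so ◇¬p fails. ✗
u: successors {t}; ¬p there: t:T. ✓
v: no successors, so ◇¬p fails. ✗
w: successors {t}; ¬p there: t:T. ✓

{u, w}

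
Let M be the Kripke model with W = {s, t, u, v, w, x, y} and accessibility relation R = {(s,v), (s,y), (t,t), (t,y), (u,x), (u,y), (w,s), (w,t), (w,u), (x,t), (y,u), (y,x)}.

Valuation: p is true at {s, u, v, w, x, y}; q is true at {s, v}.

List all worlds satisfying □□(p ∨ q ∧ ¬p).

s: successors {v, y}; □(p ∨ q ∧ ¬p) there: v:T, y:T. ✓
t: successors {t, y}; □(p ∨ q ∧ ¬p) there: t:F, y:T. ✗
u: successors {x, y}; □(p ∨ q ∧ ¬p) there: x:F, y:T. ✗
v: no successors, so □□(p ∨ q ∧ ¬p) holds vacuously. ✓
w: successors {s, t, u}; □(p ∨ q ∧ ¬p) there: s:T, t:F, u:T. ✗
x: successors {t}; □(p ∨ q ∧ ¬p) there: t:F. ✗
y: successors {u, x}; □(p ∨ q ∧ ¬p) there: u:T, x:F. ✗

{s, v}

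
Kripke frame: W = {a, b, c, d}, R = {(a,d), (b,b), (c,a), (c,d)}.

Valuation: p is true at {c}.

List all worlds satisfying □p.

a: successors {d}; p there: d:F. ✗
b: successors {b}; p there: b:F. ✗
c: successors {a, d}; p there: a:F, d:F. ✗
d: no successors, so □p holds vacuously. ✓

{d}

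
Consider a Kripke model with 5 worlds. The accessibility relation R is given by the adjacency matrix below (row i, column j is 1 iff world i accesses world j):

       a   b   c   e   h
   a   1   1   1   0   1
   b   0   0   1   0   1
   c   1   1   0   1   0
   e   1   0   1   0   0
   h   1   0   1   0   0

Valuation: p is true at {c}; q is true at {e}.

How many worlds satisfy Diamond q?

1

a: successors {a, b, c, h}; q there: a:F, b:F, c:F, h:F. ✗
b: successors {c, h}; q there: c:F, h:F. ✗
c: successors {a, b, e}; q there: a:F, b:F, e:T. ✓
e: successors {a, c}; q there: a:F, c:F. ✗
h: successors {a, c}; q there: a:F, c:F. ✗
Satisfying worlds: {c}.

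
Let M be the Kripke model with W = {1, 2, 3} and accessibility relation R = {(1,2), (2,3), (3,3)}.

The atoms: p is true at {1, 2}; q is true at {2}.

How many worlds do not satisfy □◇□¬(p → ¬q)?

3

1: successors {2}; ◇□¬(p → ¬q) there: 2:F. ✗
2: successors {3}; ◇□¬(p → ¬q) there: 3:F. ✗
3: successors {3}; ◇□¬(p → ¬q) there: 3:F. ✗
Satisfying worlds: ∅.
So □◇□¬(p → ¬q) fails at the other 3 worlds.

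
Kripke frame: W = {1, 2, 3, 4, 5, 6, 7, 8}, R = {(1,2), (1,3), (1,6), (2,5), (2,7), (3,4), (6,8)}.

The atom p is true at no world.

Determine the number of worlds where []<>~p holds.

5

1: successors {2, 3, 6}; <>~p there: 2:T, 3:T, 6:T. ✓
2: successors {5, 7}; <>~p there: 5:F, 7:F. ✗
3: successors {4}; <>~p there: 4:F. ✗
4: no successors, so []<>~p holds vacuously. ✓
5: no successors, so []<>~p holds vacuously. ✓
6: successors {8}; <>~p there: 8:F. ✗
7: no successors, so []<>~p holds vacuously. ✓
8: no successors, so []<>~p holds vacuously. ✓
Satisfying worlds: {1, 4, 5, 7, 8}.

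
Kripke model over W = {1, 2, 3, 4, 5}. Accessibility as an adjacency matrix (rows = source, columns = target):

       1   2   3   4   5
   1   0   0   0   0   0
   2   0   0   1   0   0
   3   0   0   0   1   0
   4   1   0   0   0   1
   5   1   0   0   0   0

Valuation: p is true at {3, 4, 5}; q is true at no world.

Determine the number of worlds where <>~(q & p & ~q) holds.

1: no successors, so <>~(q & p & ~q) fails. ✗
2: successors {3}; ~(q & p & ~q) there: 3:T. ✓
3: successors {4}; ~(q & p & ~q) there: 4:T. ✓
4: successors {1, 5}; ~(q & p & ~q) there: 1:T, 5:T. ✓
5: successors {1}; ~(q & p & ~q) there: 1:T. ✓
Satisfying worlds: {2, 3, 4, 5}.

4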